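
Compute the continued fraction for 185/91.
[2; 30, 3]

Euclidean algorithm steps:
185 = 2 × 91 + 3
91 = 30 × 3 + 1
3 = 3 × 1 + 0
Continued fraction: [2; 30, 3]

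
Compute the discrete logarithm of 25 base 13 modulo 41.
4

Baby-step giant-step with step n = ⌈√41⌉ = 7.
Baby steps 13^j mod 41 (j:value) for j=0..6: 0:1, 1:13, 2:5, 3:24, 4:25, 5:38, 6:2.
h = 25 is already in the table at j=4, so x = 4.
Check: 13^4 ≡ 25 (mod 41).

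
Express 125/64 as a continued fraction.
[1; 1, 20, 3]

Euclidean algorithm steps:
125 = 1 × 64 + 61
64 = 1 × 61 + 3
61 = 20 × 3 + 1
3 = 3 × 1 + 0
Continued fraction: [1; 1, 20, 3]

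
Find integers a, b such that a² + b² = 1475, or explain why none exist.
Not possible

Factorization: 1475 = 5^2 × 59
By Fermat: n is sum of two squares iff every prime p ≡ 3 (mod 4) appears to even power.
Prime(s) ≡ 3 (mod 4) with odd exponent: [(59, 1)]
Therefore 1475 cannot be expressed as a² + b².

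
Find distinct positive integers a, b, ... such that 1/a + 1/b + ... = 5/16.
1/4 + 1/16

Greedy algorithm:
5/16: ceiling(16/5) = 4, use 1/4
1/16: ceiling(16/1) = 16, use 1/16
Result: 5/16 = 1/4 + 1/16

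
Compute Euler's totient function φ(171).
108

171 = 3^2 × 19
φ(n) = n × ∏(1 - 1/p) for each prime p dividing n
φ(171) = 171 × (1 - 1/3) × (1 - 1/19) = 108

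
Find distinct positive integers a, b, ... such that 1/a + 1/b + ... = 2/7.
1/4 + 1/28

Greedy algorithm:
2/7: ceiling(7/2) = 4, use 1/4
1/28: ceiling(28/1) = 28, use 1/28
Result: 2/7 = 1/4 + 1/28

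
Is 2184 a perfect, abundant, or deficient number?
abundant

Proper divisors of 2184: sum = 1 + 2 + 3 + 4 + 6 + 7 + 8 + 12 + ... + 364 + 546 + 728 + 1092 (31 divisors) = 4536
Since 4536 > 2184, 2184 is abundant.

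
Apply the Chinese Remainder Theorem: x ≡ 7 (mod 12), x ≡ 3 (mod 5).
43

Using Chinese Remainder Theorem:
M = 12 × 5 = 60
M1 = 5, M2 = 12
y1 = 5^(-1) mod 12 = 5
y2 = 12^(-1) mod 5 = 3
x = (7×5×5 + 3×12×3) mod 60 = 43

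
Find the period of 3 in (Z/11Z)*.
5

11 is prime, so ord(3) divides φ(11) = 10.
Divisors of 10: 1, 2, 5, 10.
Repeated squaring: 3^1 ≡ 3, 3^2 ≡ 9, 3^4 ≡ 4, 3^8 ≡ 5 (mod 11).
Test 3^d mod 11 for each divisor d in increasing order:
3^1 ≡ 3
3^2 ≡ 9
3^5 = 3^4·3^1 ≡ 1  ← first divisor giving 1
The order is 5.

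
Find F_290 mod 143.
55

Matrix identity: Q^n = [[F_(n+1), F_n], [F_n, F_(n-1)]] with Q = [[1,1],[1,0]].
n = 290 = 100100010₂. Square-and-multiply, entries mod 143:
Q^1 = [[1,1],[1,0]]
Q^2 = (Q^1)² = [[2,1],[1,1]]
Q^4 = (Q^2)² = [[5,3],[3,2]]
Q^9 = (Q^4)²·Q = [[55,34],[34,21]]
Q^18 = (Q^9)² = [[34,10],[10,24]]
Q^36 = (Q^18)² = [[112,8],[8,104]]
Q^72 = (Q^36)² = [[24,12],[12,12]]
Q^145 = (Q^72)²·Q = [[8,5],[5,3]]
Q^290 = (Q^145)² = [[89,55],[55,34]]
F_290 mod 143 = Q^290[0][1] = 55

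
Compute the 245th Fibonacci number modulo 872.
621

Matrix identity: Q^n = [[F_(n+1), F_n], [F_n, F_(n-1)]] with Q = [[1,1],[1,0]].
n = 245 = 11110101₂. Square-and-multiply, entries mod 872:
Q^1 = [[1,1],[1,0]]
Q^3 = (Q^1)²·Q = [[3,2],[2,1]]
Q^7 = (Q^3)²·Q = [[21,13],[13,8]]
Q^15 = (Q^7)²·Q = [[115,610],[610,377]]
Q^30 = (Q^15)² = [[773,152],[152,621]]
Q^61 = (Q^30)²·Q = [[633,641],[641,864]]
Q^122 = (Q^61)² = [[610,377],[377,233]]
Q^245 = (Q^122)²·Q = [[152,621],[621,403]]
F_245 mod 872 = Q^245[0][1] = 621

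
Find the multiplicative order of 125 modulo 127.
14

127 is prime, so ord(125) divides φ(127) = 126.
Divisors of 126: 1, 2, 3, 6, 7, 9, 14, 18, 21, 42, 63, 126.
Repeated squaring: 125^1 ≡ 125, 125^2 ≡ 4, 125^4 ≡ 16, 125^8 ≡ 2, 125^16 ≡ 4, 125^32 ≡ 16, 125^64 ≡ 2 (mod 127).
Test 125^d mod 127 for each divisor d in increasing order:
125^1 ≡ 125
125^2 ≡ 4
125^3 = 125^2·125^1 ≡ 119
125^6 = 125^4·125^2 ≡ 64
125^7 = 125^4·125^2·125^1 ≡ 126
125^9 = 125^8·125^1 ≡ 123
125^14 = 125^8·125^4·125^2 ≡ 1  ← first divisor giving 1
The order is 14.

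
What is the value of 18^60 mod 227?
28

Repeated squaring. Binary of 60 = 111100.
18^1 ≡ 18 (mod 227); 18^2 ≡ 97 (mod 227); 18^4 ≡ 102 (mod 227); 18^8 ≡ 189 (mod 227); 18^16 ≡ 82 (mod 227); 18^32 ≡ 141 (mod 227)
18^60 = 18^4 × 18^8 × 18^16 × 18^32 ≡ 28 (mod 227)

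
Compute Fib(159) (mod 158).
2

Matrix identity: Q^n = [[F_(n+1), F_n], [F_n, F_(n-1)]] with Q = [[1,1],[1,0]].
n = 159 = 10011111₂. Square-and-multiply, entries mod 158:
Q^1 = [[1,1],[1,0]]
Q^2 = (Q^1)² = [[2,1],[1,1]]
Q^4 = (Q^2)² = [[5,3],[3,2]]
Q^9 = (Q^4)²·Q = [[55,34],[34,21]]
Q^19 = (Q^9)²·Q = [[129,73],[73,56]]
Q^39 = (Q^19)²·Q = [[83,8],[8,75]]
Q^79 = (Q^39)²·Q = [[1,1],[1,0]]
Q^159 = (Q^79)²·Q = [[3,2],[2,1]]
F_159 mod 158 = Q^159[0][1] = 2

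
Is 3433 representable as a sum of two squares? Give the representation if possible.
27² + 52² (a=27, b=52)

Factorization: 3433 = 3433
By Fermat: n is sum of two squares iff every prime p ≡ 3 (mod 4) appears to even power.
All primes ≡ 3 (mod 4) appear to even power.
Search a = 0, 1, 2, … for 3433 - a² a perfect square: first hit at a = 27: 3433 - 729 = 2704 = 52².
3433 = 27² + 52² = 729 + 2704 ✓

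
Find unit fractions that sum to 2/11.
1/6 + 1/66

Greedy algorithm:
2/11: ceiling(11/2) = 6, use 1/6
1/66: ceiling(66/1) = 66, use 1/66
Result: 2/11 = 1/6 + 1/66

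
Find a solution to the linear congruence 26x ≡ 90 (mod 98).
x ≡ 11 (mod 49)

gcd(26, 98) = 2, which divides 90, so solutions exist.
Divide through by 2: 13x ≡ 45 (mod 49).
Find 13^(-1) mod 49 by the extended Euclidean algorithm:
49 = 3 × 13 + 10  ⟹  10 = (1)·49 + (-3)·13
13 = 1 × 10 + 3  ⟹  3 = (-1)·49 + (4)·13
10 = 3 × 3 + 1  ⟹  1 = (4)·49 + (-15)·13
So (-15)·13 ≡ 1 (mod 49), i.e. 13^(-1) ≡ -15 ≡ 34 (mod 49).
x ≡ 34 × 45 = 1530 ≡ 11 (mod 49).
Check: 26 × 11 = 286 ≡ 90 (mod 98).
x ≡ 11 (mod 49), giving 2 solutions mod 98.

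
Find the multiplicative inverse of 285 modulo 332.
113

gcd(285, 332) = 1, so the inverse exists.
Extended Euclidean algorithm on (332, 285):
332 = 1 × 285 + 47  ⟹  47 = (1)·332 + (-1)·285
285 = 6 × 47 + 3  ⟹  3 = (-6)·332 + (7)·285
47 = 15 × 3 + 2  ⟹  2 = (91)·332 + (-106)·285
3 = 1 × 2 + 1  ⟹  1 = (-97)·332 + (113)·285
So (113)·285 ≡ 1 (mod 332), i.e. 285^(-1) ≡ 113 (mod 332).
Check: 285 × 113 = 32205 ≡ 1 (mod 332)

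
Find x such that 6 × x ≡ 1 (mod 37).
31

gcd(6, 37) = 1, so the inverse exists.
Extended Euclidean algorithm on (37, 6):
37 = 6 × 6 + 1  ⟹  1 = (1)·37 + (-6)·6
So (-6)·6 ≡ 1 (mod 37), i.e. 6^(-1) ≡ -6 ≡ 31 (mod 37).
Check: 6 × 31 = 186 ≡ 1 (mod 37)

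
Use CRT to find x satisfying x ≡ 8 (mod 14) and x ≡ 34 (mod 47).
316

Using Chinese Remainder Theorem:
M = 14 × 47 = 658
M1 = 47, M2 = 14
y1 = 47^(-1) mod 14 = 3
y2 = 14^(-1) mod 47 = 37
x = (8×47×3 + 34×14×37) mod 658 = 316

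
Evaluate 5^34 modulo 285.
130

Repeated squaring. Binary of 34 = 100010.
5^1 ≡ 5 (mod 285); 5^2 ≡ 25 (mod 285); 5^4 ≡ 55 (mod 285); 5^8 ≡ 175 (mod 285); 5^16 ≡ 130 (mod 285); 5^32 ≡ 85 (mod 285)
5^34 = 5^2 × 5^32 ≡ 130 (mod 285)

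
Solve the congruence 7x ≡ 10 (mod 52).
x ≡ 46 (mod 52)

gcd(7, 52) = 1, which divides 10, so solutions exist.
Find 7^(-1) mod 52 by the extended Euclidean algorithm:
52 = 7 × 7 + 3  ⟹  3 = (1)·52 + (-7)·7
7 = 2 × 3 + 1  ⟹  1 = (-2)·52 + (15)·7
So (15)·7 ≡ 1 (mod 52), i.e. 7^(-1) ≡ 15 (mod 52).
x ≡ 15 × 10 = 150 ≡ 46 (mod 52).
Check: 7 × 46 = 322 ≡ 10 (mod 52).
Unique solution: x ≡ 46 (mod 52)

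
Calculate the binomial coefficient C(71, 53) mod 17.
12

Using Lucas' theorem:
Write n=71 and k=53 in base 17:
n in base 17: [4, 3]
k in base 17: [3, 2]
C(71,53) mod 17 = ∏ C(n_i, k_i) mod 17
Digit binomials (mod 17): C(4,3) = 4; C(3,2) = 3
Product: 4 × 3 = 12 ≡ 12 (mod 17)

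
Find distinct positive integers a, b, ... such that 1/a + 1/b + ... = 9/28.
1/4 + 1/14

Greedy algorithm:
9/28: ceiling(28/9) = 4, use 1/4
1/14: ceiling(14/1) = 14, use 1/14
Result: 9/28 = 1/4 + 1/14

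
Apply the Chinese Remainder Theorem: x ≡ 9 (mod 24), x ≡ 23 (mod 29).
81

Using Chinese Remainder Theorem:
M = 24 × 29 = 696
M1 = 29, M2 = 24
y1 = 29^(-1) mod 24 = 5
y2 = 24^(-1) mod 29 = 23
x = (9×29×5 + 23×24×23) mod 696 = 81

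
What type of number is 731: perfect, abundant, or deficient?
deficient

Proper divisors of 731: sum = 1 + 17 + 43 = 61
Since 61 < 731, 731 is deficient.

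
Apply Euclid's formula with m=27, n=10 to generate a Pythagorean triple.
(629, 540, 829)

Euclid's formula: a = m² - n², b = 2mn, c = m² + n²
m = 27, n = 10
a = 27² - 10² = 729 - 100 = 629
b = 2 × 27 × 10 = 540
c = 27² + 10² = 729 + 100 = 829
Verification: 629² + 540² = 395641 + 291600 = 687241 = 829² ✓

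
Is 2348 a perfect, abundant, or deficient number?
deficient

Proper divisors of 2348: sum = 1 + 2 + 4 + 587 + 1174 = 1768
Since 1768 < 2348, 2348 is deficient.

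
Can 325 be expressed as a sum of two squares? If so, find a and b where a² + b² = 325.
1² + 18² (a=1, b=18)

Factorization: 325 = 5^2 × 13
By Fermat: n is sum of two squares iff every prime p ≡ 3 (mod 4) appears to even power.
All primes ≡ 3 (mod 4) appear to even power.
Search a = 0, 1, 2, … for 325 - a² a perfect square: first hit at a = 1: 325 - 1 = 324 = 18².
325 = 1² + 18² = 1 + 324 ✓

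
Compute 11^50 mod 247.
121

Repeated squaring. Binary of 50 = 110010.
11^1 ≡ 11 (mod 247); 11^2 ≡ 121 (mod 247); 11^4 ≡ 68 (mod 247); 11^8 ≡ 178 (mod 247); 11^16 ≡ 68 (mod 247); 11^32 ≡ 178 (mod 247)
11^50 = 11^2 × 11^16 × 11^32 ≡ 121 (mod 247)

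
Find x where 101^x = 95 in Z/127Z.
9

Baby-step giant-step with step n = ⌈√127⌉ = 12.
Baby steps 101^j mod 127 (j:value) for j=0..11: 0:1, 1:101, 2:41, 3:77, 4:30, 5:109, 6:87, 7:24, 8:11, 9:95, 10:70, 11:85.
h = 95 is already in the table at j=9, so x = 9.
Check: 101^9 ≡ 95 (mod 127).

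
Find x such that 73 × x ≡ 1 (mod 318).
61

gcd(73, 318) = 1, so the inverse exists.
Extended Euclidean algorithm on (318, 73):
318 = 4 × 73 + 26  ⟹  26 = (1)·318 + (-4)·73
73 = 2 × 26 + 21  ⟹  21 = (-2)·318 + (9)·73
26 = 1 × 21 + 5  ⟹  5 = (3)·318 + (-13)·73
21 = 4 × 5 + 1  ⟹  1 = (-14)·318 + (61)·73
So (61)·73 ≡ 1 (mod 318), i.e. 73^(-1) ≡ 61 (mod 318).
Check: 73 × 61 = 4453 ≡ 1 (mod 318)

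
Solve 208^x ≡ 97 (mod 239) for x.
67

Baby-step giant-step with step n = ⌈√239⌉ = 16.
Baby steps 208^j mod 239 (j:value) for j=0..15: 0:1, 1:208, 2:5, 3:84, 4:25, 5:181, 6:125, 7:188, 8:147, 9:223, 10:18, 11:159, 12:90, 13:78, 14:211, 15:151.
Giant-step multiplier: 208^(-16) ≡ 208^(238-16) = 208^222 ≡ 169 (mod 239).
Giant steps γ_i = 97·169^i mod 239: γ_0=97, γ_1=141, γ_2=168, γ_3=190, γ_4=84 (in table at j=3).
x = i·n + j = 4·16 + 3 = 67.
Check: 208^67 ≡ 97 (mod 239).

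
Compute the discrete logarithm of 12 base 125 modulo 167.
58

Baby-step giant-step with step n = ⌈√167⌉ = 13.
Baby steps 125^j mod 167 (j:value) for j=0..12: 0:1, 1:125, 2:94, 3:60, 4:152, 5:129, 6:93, 7:102, 8:58, 9:69, 10:108, 11:140, 12:132.
Giant-step multiplier: 125^(-13) ≡ 125^(166-13) = 125^153 ≡ 86 (mod 167).
Giant steps γ_i = 12·86^i mod 167: γ_0=12, γ_1=30, γ_2=75, γ_3=104, γ_4=93 (in table at j=6).
x = i·n + j = 4·13 + 6 = 58.
Check: 125^58 ≡ 12 (mod 167).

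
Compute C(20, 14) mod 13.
7

Using Lucas' theorem:
Write n=20 and k=14 in base 13:
n in base 13: [1, 7]
k in base 13: [1, 1]
C(20,14) mod 13 = ∏ C(n_i, k_i) mod 13
Digit binomials (mod 13): C(1,1) = 1; C(7,1) = 7
Product: 1 × 7 = 7 ≡ 7 (mod 13)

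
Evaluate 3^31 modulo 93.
3

Repeated squaring. Binary of 31 = 11111.
3^1 ≡ 3 (mod 93); 3^2 ≡ 9 (mod 93); 3^4 ≡ 81 (mod 93); 3^8 ≡ 51 (mod 93); 3^16 ≡ 90 (mod 93)
3^31 = 3^1 × 3^2 × 3^4 × 3^8 × 3^16 ≡ 3 (mod 93)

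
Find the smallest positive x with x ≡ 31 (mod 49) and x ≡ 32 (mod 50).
2432

Using Chinese Remainder Theorem:
M = 49 × 50 = 2450
M1 = 50, M2 = 49
y1 = 50^(-1) mod 49 = 1
y2 = 49^(-1) mod 50 = 49
x = (31×50×1 + 32×49×49) mod 2450 = 2432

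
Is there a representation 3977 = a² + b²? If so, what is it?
16² + 61² (a=16, b=61)

Factorization: 3977 = 41 × 97
By Fermat: n is sum of two squares iff every prime p ≡ 3 (mod 4) appears to even power.
All primes ≡ 3 (mod 4) appear to even power.
Search a = 0, 1, 2, … for 3977 - a² a perfect square: first hit at a = 16: 3977 - 256 = 3721 = 61².
3977 = 16² + 61² = 256 + 3721 ✓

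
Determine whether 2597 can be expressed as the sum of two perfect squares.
14² + 49² (a=14, b=49)

Factorization: 2597 = 7^2 × 53
By Fermat: n is sum of two squares iff every prime p ≡ 3 (mod 4) appears to even power.
All primes ≡ 3 (mod 4) appear to even power.
Search a = 0, 1, 2, … for 2597 - a² a perfect square: first hit at a = 14: 2597 - 196 = 2401 = 49².
2597 = 14² + 49² = 196 + 2401 ✓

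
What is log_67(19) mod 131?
125

Baby-step giant-step with step n = ⌈√131⌉ = 12.
Baby steps 67^j mod 131 (j:value) for j=0..11: 0:1, 1:67, 2:35, 3:118, 4:46, 5:69, 6:38, 7:57, 8:20, 9:30, 10:45, 11:2.
Giant-step multiplier: 67^(-12) ≡ 67^(130-12) = 67^118 ≡ 44 (mod 131).
Giant steps γ_i = 19·44^i mod 131: γ_0=19, γ_1=50, γ_2=104, γ_3=122, γ_4=128, γ_5=130, γ_6=87, γ_7=29, γ_8=97, γ_9=76, γ_10=69 (in table at j=5).
x = i·n + j = 10·12 + 5 = 125.
Check: 67^125 ≡ 19 (mod 131).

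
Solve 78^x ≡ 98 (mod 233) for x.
180

Baby-step giant-step with step n = ⌈√233⌉ = 16.
Baby steps 78^j mod 233 (j:value) for j=0..15: 0:1, 1:78, 2:26, 3:164, 4:210, 5:70, 6:101, 7:189, 8:63, 9:21, 10:7, 11:80, 12:182, 13:216, 14:72, 15:24.
Giant-step multiplier: 78^(-16) ≡ 78^(232-16) = 78^216 ≡ 204 (mod 233).
Giant steps γ_i = 98·204^i mod 233: γ_0=98, γ_1=187, γ_2=169, γ_3=225, γ_4=232, γ_5=29, γ_6=91, γ_7=157, γ_8=107, γ_9=159, γ_10=49, γ_11=210 (in table at j=4).
x = i·n + j = 11·16 + 4 = 180.
Check: 78^180 ≡ 98 (mod 233).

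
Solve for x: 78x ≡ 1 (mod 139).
41

gcd(78, 139) = 1, so the inverse exists.
Extended Euclidean algorithm on (139, 78):
139 = 1 × 78 + 61  ⟹  61 = (1)·139 + (-1)·78
78 = 1 × 61 + 17  ⟹  17 = (-1)·139 + (2)·78
61 = 3 × 17 + 10  ⟹  10 = (4)·139 + (-7)·78
17 = 1 × 10 + 7  ⟹  7 = (-5)·139 + (9)·78
10 = 1 × 7 + 3  ⟹  3 = (9)·139 + (-16)·78
7 = 2 × 3 + 1  ⟹  1 = (-23)·139 + (41)·78
So (41)·78 ≡ 1 (mod 139), i.e. 78^(-1) ≡ 41 (mod 139).
Check: 78 × 41 = 3198 ≡ 1 (mod 139)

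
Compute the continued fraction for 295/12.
[24; 1, 1, 2, 2]

Euclidean algorithm steps:
295 = 24 × 12 + 7
12 = 1 × 7 + 5
7 = 1 × 5 + 2
5 = 2 × 2 + 1
2 = 2 × 1 + 0
Continued fraction: [24; 1, 1, 2, 2]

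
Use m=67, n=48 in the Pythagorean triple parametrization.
(2185, 6432, 6793)

Euclid's formula: a = m² - n², b = 2mn, c = m² + n²
m = 67, n = 48
a = 67² - 48² = 4489 - 2304 = 2185
b = 2 × 67 × 48 = 6432
c = 67² + 48² = 4489 + 2304 = 6793
Verification: 2185² + 6432² = 4774225 + 41370624 = 46144849 = 6793² ✓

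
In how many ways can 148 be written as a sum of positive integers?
33549419497

p(n) counts ways to write n as a sum of positive integers (order ignored).
Euler's pentagonal recurrence: p(k) = p(k-1) + p(k-2) - p(k-5) - p(k-7) + p(k-12) + p(k-15) - ... (offsets j(3j∓1)/2, signs ++--, p(0)=1, p(<0)=0).
DP table for k = 0..147: p(0)=1, p(1)=1, p(2)=2, p(3)=3, p(4)=5, p(5)=7, p(6)=11, p(7)=15, p(8)=22, p(9)=30, p(10)=42, p(11)=56, p(12)=77, p(13)=101, p(14)=135, p(15)=176, p(16)=231, p(17)=297, p(18)=385, p(19)=490, p(20)=627, p(21)=792, p(22)=1002, p(23)=1255, p(24)=1575, p(25)=1958, p(26)=2436, p(27)=3010, p(28)=3718, p(29)=4565, p(30)=5604, p(31)=6842, p(32)=8349, p(33)=10143, p(34)=12310, p(35)=14883, p(36)=17977, p(37)=21637, p(38)=26015, p(39)=31185, p(40)=37338, p(41)=44583, p(42)=53174, p(43)=63261, p(44)=75175, p(45)=89134, p(46)=105558, p(47)=124754, p(48)=147273, p(49)=173525, p(50)=204226, p(51)=239943, p(52)=281589, p(53)=329931, p(54)=386155, p(55)=451276, p(56)=526823, p(57)=614154, p(58)=715220, p(59)=831820, p(60)=966467, p(61)=1121505, p(62)=1300156, p(63)=1505499, p(64)=1741630, p(65)=2012558, p(66)=2323520, p(67)=2679689, p(68)=3087735, p(69)=3554345, p(70)=4087968, p(71)=4697205, p(72)=5392783, p(73)=6185689, p(74)=7089500, p(75)=8118264, p(76)=9289091, p(77)=10619863, p(78)=12132164, p(79)=13848650, p(80)=15796476, p(81)=18004327, p(82)=20506255, p(83)=23338469, p(84)=26543660, p(85)=30167357, p(86)=34262962, p(87)=38887673, p(88)=44108109, p(89)=49995925, p(90)=56634173, p(91)=64112359, p(92)=72533807, p(93)=82010177, p(94)=92669720, p(95)=104651419, p(96)=118114304, p(97)=133230930, p(98)=150198136, p(99)=169229875, p(100)=190569292, p(101)=214481126, p(102)=241265379, p(103)=271248950, p(104)=304801365, p(105)=342325709, p(106)=384276336, p(107)=431149389, p(108)=483502844, p(109)=541946240, p(110)=607163746, p(111)=679903203, p(112)=761002156, p(113)=851376628, p(114)=952050665, p(115)=1064144451, p(116)=1188908248, p(117)=1327710076, p(118)=1482074143, p(119)=1653668665, p(120)=1844349560, p(121)=2056148051, p(122)=2291320912, p(123)=2552338241, p(124)=2841940500, p(125)=3163127352, p(126)=3519222692, p(127)=3913864295, p(128)=4351078600, p(129)=4835271870, p(130)=5371315400, p(131)=5964539504, p(132)=6620830889, p(133)=7346629512, p(134)=8149040695, p(135)=9035836076, p(136)=10015581680, p(137)=11097645016, p(138)=12292341831, p(139)=13610949895, p(140)=15065878135, p(141)=16670689208, p(142)=18440293320, p(143)=20390982757, p(144)=22540654445, p(145)=24908858009, p(146)=27517052599, p(147)=30388671978.
Final step: p(148) = p(147) + p(146) - p(143) - p(141) + p(136) + p(133) - p(126) - p(122) + p(113) + p(108) - p(97) - p(91) + p(78) + p(71) - p(56) - p(48) + p(31) + p(22) - p(3)
= 30388671978 + 27517052599 - 20390982757 - 16670689208 + 10015581680 + 7346629512 - 3519222692 - 2291320912 + 851376628 + 483502844 - 133230930 - 64112359 + 12132164 + 4697205 - 526823 - 147273 + 6842 + 1002 - 3
= 33549419497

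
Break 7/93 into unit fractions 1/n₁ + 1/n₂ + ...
1/14 + 1/261 + 1/113274

Greedy algorithm:
7/93: ceiling(93/7) = 14, use 1/14
5/1302: ceiling(1302/5) = 261, use 1/261
1/113274: ceiling(113274/1) = 113274, use 1/113274
Result: 7/93 = 1/14 + 1/261 + 1/113274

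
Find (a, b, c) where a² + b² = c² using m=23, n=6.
(493, 276, 565)

Euclid's formula: a = m² - n², b = 2mn, c = m² + n²
m = 23, n = 6
a = 23² - 6² = 529 - 36 = 493
b = 2 × 23 × 6 = 276
c = 23² + 6² = 529 + 36 = 565
Verification: 493² + 276² = 243049 + 76176 = 319225 = 565² ✓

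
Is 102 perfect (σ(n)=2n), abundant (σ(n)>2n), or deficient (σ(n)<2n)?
abundant

Proper divisors of 102: sum = 1 + 2 + 3 + 6 + 17 + 34 + 51 = 114
Since 114 > 102, 102 is abundant.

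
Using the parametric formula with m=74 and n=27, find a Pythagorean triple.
(4747, 3996, 6205)

Euclid's formula: a = m² - n², b = 2mn, c = m² + n²
m = 74, n = 27
a = 74² - 27² = 5476 - 729 = 4747
b = 2 × 74 × 27 = 3996
c = 74² + 27² = 5476 + 729 = 6205
Verification: 4747² + 3996² = 22534009 + 15968016 = 38502025 = 6205² ✓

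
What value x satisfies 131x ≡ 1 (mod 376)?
155

gcd(131, 376) = 1, so the inverse exists.
Extended Euclidean algorithm on (376, 131):
376 = 2 × 131 + 114  ⟹  114 = (1)·376 + (-2)·131
131 = 1 × 114 + 17  ⟹  17 = (-1)·376 + (3)·131
114 = 6 × 17 + 12  ⟹  12 = (7)·376 + (-20)·131
17 = 1 × 12 + 5  ⟹  5 = (-8)·376 + (23)·131
12 = 2 × 5 + 2  ⟹  2 = (23)·376 + (-66)·131
5 = 2 × 2 + 1  ⟹  1 = (-54)·376 + (155)·131
So (155)·131 ≡ 1 (mod 376), i.e. 131^(-1) ≡ 155 (mod 376).
Check: 131 × 155 = 20305 ≡ 1 (mod 376)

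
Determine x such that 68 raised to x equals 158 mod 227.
31

Baby-step giant-step with step n = ⌈√227⌉ = 16.
Baby steps 68^j mod 227 (j:value) for j=0..15: 0:1, 1:68, 2:84, 3:37, 4:19, 5:157, 6:7, 7:22, 8:134, 9:32, 10:133, 11:191, 12:49, 13:154, 14:30, 15:224.
Giant-step multiplier: 68^(-16) ≡ 68^(226-16) = 68^210 ≡ 79 (mod 227).
Giant steps γ_i = 158·79^i mod 227: γ_0=158, γ_1=224 (in table at j=15).
x = i·n + j = 1·16 + 15 = 31.
Check: 68^31 ≡ 158 (mod 227).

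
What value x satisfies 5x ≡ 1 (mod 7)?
3

gcd(5, 7) = 1, so the inverse exists.
Extended Euclidean algorithm on (7, 5):
7 = 1 × 5 + 2  ⟹  2 = (1)·7 + (-1)·5
5 = 2 × 2 + 1  ⟹  1 = (-2)·7 + (3)·5
So (3)·5 ≡ 1 (mod 7), i.e. 5^(-1) ≡ 3 (mod 7).
Check: 5 × 3 = 15 ≡ 1 (mod 7)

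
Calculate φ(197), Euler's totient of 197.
196

197 = 197
φ(n) = n × ∏(1 - 1/p) for each prime p dividing n
φ(197) = 197 × (1 - 1/197) = 196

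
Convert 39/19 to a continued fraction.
[2; 19]

Euclidean algorithm steps:
39 = 2 × 19 + 1
19 = 19 × 1 + 0
Continued fraction: [2; 19]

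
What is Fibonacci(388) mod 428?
235

Matrix identity: Q^n = [[F_(n+1), F_n], [F_n, F_(n-1)]] with Q = [[1,1],[1,0]].
n = 388 = 110000100₂. Square-and-multiply, entries mod 428:
Q^1 = [[1,1],[1,0]]
Q^3 = (Q^1)²·Q = [[3,2],[2,1]]
Q^6 = (Q^3)² = [[13,8],[8,5]]
Q^12 = (Q^6)² = [[233,144],[144,89]]
Q^24 = (Q^12)² = [[125,144],[144,409]]
Q^48 = (Q^24)² = [[409,284],[284,125]]
Q^97 = (Q^48)²·Q = [[269,125],[125,144]]
Q^194 = (Q^97)² = [[246,265],[265,409]]
Q^388 = (Q^194)² = [[201,235],[235,394]]
F_388 mod 428 = Q^388[0][1] = 235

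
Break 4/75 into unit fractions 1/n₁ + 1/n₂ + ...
1/19 + 1/1425

Greedy algorithm:
4/75: ceiling(75/4) = 19, use 1/19
1/1425: ceiling(1425/1) = 1425, use 1/1425
Result: 4/75 = 1/19 + 1/1425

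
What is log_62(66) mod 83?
13

Baby-step giant-step with step n = ⌈√83⌉ = 10.
Baby steps 62^j mod 83 (j:value) for j=0..9: 0:1, 1:62, 2:26, 3:35, 4:12, 5:80, 6:63, 7:5, 8:61, 9:47.
Giant-step multiplier: 62^(-10) ≡ 62^(82-10) = 62^72 ≡ 37 (mod 83).
Giant steps γ_i = 66·37^i mod 83: γ_0=66, γ_1=35 (in table at j=3).
x = i·n + j = 1·10 + 3 = 13.
Check: 62^13 ≡ 66 (mod 83).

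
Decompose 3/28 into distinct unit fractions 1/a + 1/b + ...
1/10 + 1/140

Greedy algorithm:
3/28: ceiling(28/3) = 10, use 1/10
1/140: ceiling(140/1) = 140, use 1/140
Result: 3/28 = 1/10 + 1/140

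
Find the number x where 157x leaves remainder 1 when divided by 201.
169

gcd(157, 201) = 1, so the inverse exists.
Extended Euclidean algorithm on (201, 157):
201 = 1 × 157 + 44  ⟹  44 = (1)·201 + (-1)·157
157 = 3 × 44 + 25  ⟹  25 = (-3)·201 + (4)·157
44 = 1 × 25 + 19  ⟹  19 = (4)·201 + (-5)·157
25 = 1 × 19 + 6  ⟹  6 = (-7)·201 + (9)·157
19 = 3 × 6 + 1  ⟹  1 = (25)·201 + (-32)·157
So (-32)·157 ≡ 1 (mod 201), i.e. 157^(-1) ≡ -32 ≡ 169 (mod 201).
Check: 157 × 169 = 26533 ≡ 1 (mod 201)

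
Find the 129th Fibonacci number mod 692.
358

Matrix identity: Q^n = [[F_(n+1), F_n], [F_n, F_(n-1)]] with Q = [[1,1],[1,0]].
n = 129 = 10000001₂. Square-and-multiply, entries mod 692:
Q^1 = [[1,1],[1,0]]
Q^2 = (Q^1)² = [[2,1],[1,1]]
Q^4 = (Q^2)² = [[5,3],[3,2]]
Q^8 = (Q^4)² = [[34,21],[21,13]]
Q^16 = (Q^8)² = [[213,295],[295,610]]
Q^32 = (Q^16)² = [[222,585],[585,329]]
Q^64 = (Q^32)² = [[529,555],[555,666]]
Q^129 = (Q^64)²·Q = [[647,358],[358,289]]
F_129 mod 692 = Q^129[0][1] = 358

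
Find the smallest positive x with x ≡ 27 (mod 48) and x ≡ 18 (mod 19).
75

Using Chinese Remainder Theorem:
M = 48 × 19 = 912
M1 = 19, M2 = 48
y1 = 19^(-1) mod 48 = 43
y2 = 48^(-1) mod 19 = 2
x = (27×19×43 + 18×48×2) mod 912 = 75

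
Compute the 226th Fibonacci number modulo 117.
1

Matrix identity: Q^n = [[F_(n+1), F_n], [F_n, F_(n-1)]] with Q = [[1,1],[1,0]].
n = 226 = 11100010₂. Square-and-multiply, entries mod 117:
Q^1 = [[1,1],[1,0]]
Q^3 = (Q^1)²·Q = [[3,2],[2,1]]
Q^7 = (Q^3)²·Q = [[21,13],[13,8]]
Q^14 = (Q^7)² = [[25,26],[26,116]]
Q^28 = (Q^14)² = [[14,39],[39,92]]
Q^56 = (Q^28)² = [[79,39],[39,40]]
Q^113 = (Q^56)²·Q = [[1,40],[40,78]]
Q^226 = (Q^113)² = [[80,1],[1,79]]
F_226 mod 117 = Q^226[0][1] = 1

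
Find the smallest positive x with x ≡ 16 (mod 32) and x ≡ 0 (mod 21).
336

Using Chinese Remainder Theorem:
M = 32 × 21 = 672
M1 = 21, M2 = 32
y1 = 21^(-1) mod 32 = 29
y2 = 32^(-1) mod 21 = 2
x = (16×21×29 + 0×32×2) mod 672 = 336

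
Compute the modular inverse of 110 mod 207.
32

gcd(110, 207) = 1, so the inverse exists.
Extended Euclidean algorithm on (207, 110):
207 = 1 × 110 + 97  ⟹  97 = (1)·207 + (-1)·110
110 = 1 × 97 + 13  ⟹  13 = (-1)·207 + (2)·110
97 = 7 × 13 + 6  ⟹  6 = (8)·207 + (-15)·110
13 = 2 × 6 + 1  ⟹  1 = (-17)·207 + (32)·110
So (32)·110 ≡ 1 (mod 207), i.e. 110^(-1) ≡ 32 (mod 207).
Check: 110 × 32 = 3520 ≡ 1 (mod 207)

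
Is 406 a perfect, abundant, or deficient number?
deficient

Proper divisors of 406: sum = 1 + 2 + 7 + 14 + 29 + 58 + 203 = 314
Since 314 < 406, 406 is deficient.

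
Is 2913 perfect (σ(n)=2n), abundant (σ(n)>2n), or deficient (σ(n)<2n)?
deficient

Proper divisors of 2913: sum = 1 + 3 + 971 = 975
Since 975 < 2913, 2913 is deficient.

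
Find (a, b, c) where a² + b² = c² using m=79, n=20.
(5841, 3160, 6641)

Euclid's formula: a = m² - n², b = 2mn, c = m² + n²
m = 79, n = 20
a = 79² - 20² = 6241 - 400 = 5841
b = 2 × 79 × 20 = 3160
c = 79² + 20² = 6241 + 400 = 6641
Verification: 5841² + 3160² = 34117281 + 9985600 = 44102881 = 6641² ✓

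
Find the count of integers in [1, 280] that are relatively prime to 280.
96

280 = 2^3 × 5 × 7
φ(n) = n × ∏(1 - 1/p) for each prime p dividing n
φ(280) = 280 × (1 - 1/2) × (1 - 1/5) × (1 - 1/7) = 96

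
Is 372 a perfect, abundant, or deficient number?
abundant

Proper divisors of 372: sum = 1 + 2 + 3 + 4 + 6 + 12 + 31 + 62 + 93 + 124 + 186 = 524
Since 524 > 372, 372 is abundant.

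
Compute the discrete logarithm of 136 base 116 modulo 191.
60

Baby-step giant-step with step n = ⌈√191⌉ = 14.
Baby steps 116^j mod 191 (j:value) for j=0..13: 0:1, 1:116, 2:86, 3:44, 4:138, 5:155, 6:26, 7:151, 8:135, 9:189, 10:150, 11:19, 12:103, 13:106.
Giant-step multiplier: 116^(-14) ≡ 116^(190-14) = 116^176 ≡ 130 (mod 191).
Giant steps γ_i = 136·130^i mod 191: γ_0=136, γ_1=108, γ_2=97, γ_3=4, γ_4=138 (in table at j=4).
x = i·n + j = 4·14 + 4 = 60.
Check: 116^60 ≡ 136 (mod 191).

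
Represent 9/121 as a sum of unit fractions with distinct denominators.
1/14 + 1/339 + 1/574266

Greedy algorithm:
9/121: ceiling(121/9) = 14, use 1/14
5/1694: ceiling(1694/5) = 339, use 1/339
1/574266: ceiling(574266/1) = 574266, use 1/574266
Result: 9/121 = 1/14 + 1/339 + 1/574266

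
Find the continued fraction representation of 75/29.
[2; 1, 1, 2, 2, 2]

Euclidean algorithm steps:
75 = 2 × 29 + 17
29 = 1 × 17 + 12
17 = 1 × 12 + 5
12 = 2 × 5 + 2
5 = 2 × 2 + 1
2 = 2 × 1 + 0
Continued fraction: [2; 1, 1, 2, 2, 2]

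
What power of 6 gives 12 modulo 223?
67

Baby-step giant-step with step n = ⌈√223⌉ = 15.
Baby steps 6^j mod 223 (j:value) for j=0..14: 0:1, 1:6, 2:36, 3:216, 4:181, 5:194, 6:49, 7:71, 8:203, 9:103, 10:172, 11:140, 12:171, 13:134, 14:135.
Giant-step multiplier: 6^(-15) ≡ 6^(222-15) = 6^207 ≡ 155 (mod 223).
Giant steps γ_i = 12·155^i mod 223: γ_0=12, γ_1=76, γ_2=184, γ_3=199, γ_4=71 (in table at j=7).
x = i·n + j = 4·15 + 7 = 67.
Check: 6^67 ≡ 12 (mod 223).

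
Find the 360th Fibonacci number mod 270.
0

Matrix identity: Q^n = [[F_(n+1), F_n], [F_n, F_(n-1)]] with Q = [[1,1],[1,0]].
n = 360 = 101101000₂. Square-and-multiply, entries mod 270:
Q^1 = [[1,1],[1,0]]
Q^2 = (Q^1)² = [[2,1],[1,1]]
Q^5 = (Q^2)²·Q = [[8,5],[5,3]]
Q^11 = (Q^5)²·Q = [[144,89],[89,55]]
Q^22 = (Q^11)² = [[37,161],[161,146]]
Q^45 = (Q^22)²·Q = [[53,20],[20,33]]
Q^90 = (Q^45)² = [[239,100],[100,139]]
Q^180 = (Q^90)² = [[161,0],[0,161]]
Q^360 = (Q^180)² = [[1,0],[0,1]]
F_360 mod 270 = Q^360[0][1] = 0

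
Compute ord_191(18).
95

191 is prime, so ord(18) divides φ(191) = 190.
Divisors of 190: 1, 2, 5, 10, 19, 38, 95, 190.
Repeated squaring: 18^1 ≡ 18, 18^2 ≡ 133, 18^4 ≡ 117, 18^8 ≡ 128, 18^16 ≡ 149, 18^32 ≡ 45, 18^64 ≡ 115, 18^128 ≡ 46 (mod 191).
Test 18^d mod 191 for each divisor d in increasing order:
18^1 ≡ 18
18^2 ≡ 133
18^5 = 18^4·18^1 ≡ 5
18^10 = 18^8·18^2 ≡ 25
18^19 = 18^16·18^2·18^1 ≡ 109
18^38 = 18^32·18^4·18^2 ≡ 39
18^95 = 18^64·18^16·18^8·18^4·18^2·18^1 ≡ 1  ← first divisor giving 1
The order is 95.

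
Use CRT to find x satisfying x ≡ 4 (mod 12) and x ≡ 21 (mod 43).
64

Using Chinese Remainder Theorem:
M = 12 × 43 = 516
M1 = 43, M2 = 12
y1 = 43^(-1) mod 12 = 7
y2 = 12^(-1) mod 43 = 18
x = (4×43×7 + 21×12×18) mod 516 = 64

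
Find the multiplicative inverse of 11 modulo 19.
7

gcd(11, 19) = 1, so the inverse exists.
Extended Euclidean algorithm on (19, 11):
19 = 1 × 11 + 8  ⟹  8 = (1)·19 + (-1)·11
11 = 1 × 8 + 3  ⟹  3 = (-1)·19 + (2)·11
8 = 2 × 3 + 2  ⟹  2 = (3)·19 + (-5)·11
3 = 1 × 2 + 1  ⟹  1 = (-4)·19 + (7)·11
So (7)·11 ≡ 1 (mod 19), i.e. 11^(-1) ≡ 7 (mod 19).
Check: 11 × 7 = 77 ≡ 1 (mod 19)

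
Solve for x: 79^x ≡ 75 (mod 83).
22

Baby-step giant-step with step n = ⌈√83⌉ = 10.
Baby steps 79^j mod 83 (j:value) for j=0..9: 0:1, 1:79, 2:16, 3:19, 4:7, 5:55, 6:29, 7:50, 8:49, 9:53.
Giant-step multiplier: 79^(-10) ≡ 79^(82-10) = 79^72 ≡ 9 (mod 83).
Giant steps γ_i = 75·9^i mod 83: γ_0=75, γ_1=11, γ_2=16 (in table at j=2).
x = i·n + j = 2·10 + 2 = 22.
Check: 79^22 ≡ 75 (mod 83).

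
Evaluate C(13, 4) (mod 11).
0

Using Lucas' theorem:
Write n=13 and k=4 in base 11:
n in base 11: [1, 2]
k in base 11: [0, 4]
C(13,4) mod 11 = ∏ C(n_i, k_i) mod 11
Digit binomials (mod 11): C(1,0) = 1; C(2,4) = 0 (k_i > n_i)
Product: 1 × 0 = 0 ≡ 0 (mod 11)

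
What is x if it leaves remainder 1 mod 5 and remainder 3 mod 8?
11

Using Chinese Remainder Theorem:
M = 5 × 8 = 40
M1 = 8, M2 = 5
y1 = 8^(-1) mod 5 = 2
y2 = 5^(-1) mod 8 = 5
x = (1×8×2 + 3×5×5) mod 40 = 11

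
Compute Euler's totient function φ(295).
232

295 = 5 × 59
φ(n) = n × ∏(1 - 1/p) for each prime p dividing n
φ(295) = 295 × (1 - 1/5) × (1 - 1/59) = 232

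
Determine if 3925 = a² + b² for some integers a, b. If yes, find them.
9² + 62² (a=9, b=62)

Factorization: 3925 = 5^2 × 157
By Fermat: n is sum of two squares iff every prime p ≡ 3 (mod 4) appears to even power.
All primes ≡ 3 (mod 4) appear to even power.
Search a = 0, 1, 2, … for 3925 - a² a perfect square: first hit at a = 9: 3925 - 81 = 3844 = 62².
3925 = 9² + 62² = 81 + 3844 ✓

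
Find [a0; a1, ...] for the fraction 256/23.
[11; 7, 1, 2]

Euclidean algorithm steps:
256 = 11 × 23 + 3
23 = 7 × 3 + 2
3 = 1 × 2 + 1
2 = 2 × 1 + 0
Continued fraction: [11; 7, 1, 2]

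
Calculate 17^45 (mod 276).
17

Repeated squaring. Binary of 45 = 101101.
17^1 ≡ 17 (mod 276); 17^2 ≡ 13 (mod 276); 17^4 ≡ 169 (mod 276); 17^8 ≡ 133 (mod 276); 17^16 ≡ 25 (mod 276); 17^32 ≡ 73 (mod 276)
17^45 = 17^1 × 17^4 × 17^8 × 17^32 ≡ 17 (mod 276)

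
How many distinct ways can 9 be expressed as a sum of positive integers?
30

p(n) counts ways to write n as a sum of positive integers (order ignored).
Examples: 9; 8 + 1; 7 + 2; 7 + 1 + 1; 6 + 3; ... (30 total)
p(9) = 30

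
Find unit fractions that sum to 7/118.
1/17 + 1/2006

Greedy algorithm:
7/118: ceiling(118/7) = 17, use 1/17
1/2006: ceiling(2006/1) = 2006, use 1/2006
Result: 7/118 = 1/17 + 1/2006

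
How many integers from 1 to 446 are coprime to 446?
222

446 = 2 × 223
φ(n) = n × ∏(1 - 1/p) for each prime p dividing n
φ(446) = 446 × (1 - 1/2) × (1 - 1/223) = 222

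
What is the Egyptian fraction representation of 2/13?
1/7 + 1/91

Greedy algorithm:
2/13: ceiling(13/2) = 7, use 1/7
1/91: ceiling(91/1) = 91, use 1/91
Result: 2/13 = 1/7 + 1/91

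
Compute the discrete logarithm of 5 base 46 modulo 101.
52

Baby-step giant-step with step n = ⌈√101⌉ = 11.
Baby steps 46^j mod 101 (j:value) for j=0..10: 0:1, 1:46, 2:96, 3:73, 4:25, 5:39, 6:77, 7:7, 8:19, 9:66, 10:6.
Giant-step multiplier: 46^(-11) ≡ 46^(100-11) = 46^89 ≡ 86 (mod 101).
Giant steps γ_i = 5·86^i mod 101: γ_0=5, γ_1=26, γ_2=14, γ_3=93, γ_4=19 (in table at j=8).
x = i·n + j = 4·11 + 8 = 52.
Check: 46^52 ≡ 5 (mod 101).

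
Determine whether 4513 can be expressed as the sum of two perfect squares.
47² + 48² (a=47, b=48)

Factorization: 4513 = 4513
By Fermat: n is sum of two squares iff every prime p ≡ 3 (mod 4) appears to even power.
All primes ≡ 3 (mod 4) appear to even power.
Search a = 0, 1, 2, … for 4513 - a² a perfect square: first hit at a = 47: 4513 - 2209 = 2304 = 48².
4513 = 47² + 48² = 2209 + 2304 ✓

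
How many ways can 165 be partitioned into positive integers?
172389800255

p(n) counts ways to write n as a sum of positive integers (order ignored).
Euler's pentagonal recurrence: p(k) = p(k-1) + p(k-2) - p(k-5) - p(k-7) + p(k-12) + p(k-15) - ... (offsets j(3j∓1)/2, signs ++--, p(0)=1, p(<0)=0).
DP table for k = 0..164: p(0)=1, p(1)=1, p(2)=2, p(3)=3, p(4)=5, p(5)=7, p(6)=11, p(7)=15, p(8)=22, p(9)=30, p(10)=42, p(11)=56, p(12)=77, p(13)=101, p(14)=135, p(15)=176, p(16)=231, p(17)=297, p(18)=385, p(19)=490, p(20)=627, p(21)=792, p(22)=1002, p(23)=1255, p(24)=1575, p(25)=1958, p(26)=2436, p(27)=3010, p(28)=3718, p(29)=4565, p(30)=5604, p(31)=6842, p(32)=8349, p(33)=10143, p(34)=12310, p(35)=14883, p(36)=17977, p(37)=21637, p(38)=26015, p(39)=31185, p(40)=37338, p(41)=44583, p(42)=53174, p(43)=63261, p(44)=75175, p(45)=89134, p(46)=105558, p(47)=124754, p(48)=147273, p(49)=173525, p(50)=204226, p(51)=239943, p(52)=281589, p(53)=329931, p(54)=386155, p(55)=451276, p(56)=526823, p(57)=614154, p(58)=715220, p(59)=831820, p(60)=966467, p(61)=1121505, p(62)=1300156, p(63)=1505499, p(64)=1741630, p(65)=2012558, p(66)=2323520, p(67)=2679689, p(68)=3087735, p(69)=3554345, p(70)=4087968, p(71)=4697205, p(72)=5392783, p(73)=6185689, p(74)=7089500, p(75)=8118264, p(76)=9289091, p(77)=10619863, p(78)=12132164, p(79)=13848650, p(80)=15796476, p(81)=18004327, p(82)=20506255, p(83)=23338469, p(84)=26543660, p(85)=30167357, p(86)=34262962, p(87)=38887673, p(88)=44108109, p(89)=49995925, p(90)=56634173, p(91)=64112359, p(92)=72533807, p(93)=82010177, p(94)=92669720, p(95)=104651419, p(96)=118114304, p(97)=133230930, p(98)=150198136, p(99)=169229875, p(100)=190569292, p(101)=214481126, p(102)=241265379, p(103)=271248950, p(104)=304801365, p(105)=342325709, p(106)=384276336, p(107)=431149389, p(108)=483502844, p(109)=541946240, p(110)=607163746, p(111)=679903203, p(112)=761002156, p(113)=851376628, p(114)=952050665, p(115)=1064144451, p(116)=1188908248, p(117)=1327710076, p(118)=1482074143, p(119)=1653668665, p(120)=1844349560, p(121)=2056148051, p(122)=2291320912, p(123)=2552338241, p(124)=2841940500, p(125)=3163127352, p(126)=3519222692, p(127)=3913864295, p(128)=4351078600, p(129)=4835271870, p(130)=5371315400, p(131)=5964539504, p(132)=6620830889, p(133)=7346629512, p(134)=8149040695, p(135)=9035836076, p(136)=10015581680, p(137)=11097645016, p(138)=12292341831, p(139)=13610949895, p(140)=15065878135, p(141)=16670689208, p(142)=18440293320, p(143)=20390982757, p(144)=22540654445, p(145)=24908858009, p(146)=27517052599, p(147)=30388671978, p(148)=33549419497, p(149)=37027355200, p(150)=40853235313, p(151)=45060624582, p(152)=49686288421, p(153)=54770336324, p(154)=60356673280, p(155)=66493182097, p(156)=73232243759, p(157)=80630964769, p(158)=88751778802, p(159)=97662728555, p(160)=107438159466, p(161)=118159068427, p(162)=129913904637, p(163)=142798995930, p(164)=156919475295.
Final step: p(165) = p(164) + p(163) - p(160) - p(158) + p(153) + p(150) - p(143) - p(139) + p(130) + p(125) - p(114) - p(108) + p(95) + p(88) - p(73) - p(65) + p(48) + p(39) - p(20) - p(10)
= 156919475295 + 142798995930 - 107438159466 - 88751778802 + 54770336324 + 40853235313 - 20390982757 - 13610949895 + 5371315400 + 3163127352 - 952050665 - 483502844 + 104651419 + 44108109 - 6185689 - 2012558 + 147273 + 31185 - 627 - 42
= 172389800255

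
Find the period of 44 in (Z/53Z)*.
13

53 is prime, so ord(44) divides φ(53) = 52.
Divisors of 52: 1, 2, 4, 13, 26, 52.
Repeated squaring: 44^1 ≡ 44, 44^2 ≡ 28, 44^4 ≡ 42, 44^8 ≡ 15, 44^16 ≡ 13, 44^32 ≡ 10 (mod 53).
Test 44^d mod 53 for each divisor d in increasing order:
44^1 ≡ 44
44^2 ≡ 28
44^4 ≡ 42
44^13 = 44^8·44^4·44^1 ≡ 1  ← first divisor giving 1
The order is 13.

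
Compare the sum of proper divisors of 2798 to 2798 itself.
deficient

Proper divisors of 2798: sum = 1 + 2 + 1399 = 1402
Since 1402 < 2798, 2798 is deficient.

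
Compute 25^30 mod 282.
121

Repeated squaring. Binary of 30 = 11110.
25^1 ≡ 25 (mod 282); 25^2 ≡ 61 (mod 282); 25^4 ≡ 55 (mod 282); 25^8 ≡ 205 (mod 282); 25^16 ≡ 7 (mod 282)
25^30 = 25^2 × 25^4 × 25^8 × 25^16 ≡ 121 (mod 282)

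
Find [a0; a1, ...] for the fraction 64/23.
[2; 1, 3, 1, 1, 2]

Euclidean algorithm steps:
64 = 2 × 23 + 18
23 = 1 × 18 + 5
18 = 3 × 5 + 3
5 = 1 × 3 + 2
3 = 1 × 2 + 1
2 = 2 × 1 + 0
Continued fraction: [2; 1, 3, 1, 1, 2]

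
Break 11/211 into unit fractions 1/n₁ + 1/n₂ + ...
1/20 + 1/469 + 1/1979180

Greedy algorithm:
11/211: ceiling(211/11) = 20, use 1/20
9/4220: ceiling(4220/9) = 469, use 1/469
1/1979180: ceiling(1979180/1) = 1979180, use 1/1979180
Result: 11/211 = 1/20 + 1/469 + 1/1979180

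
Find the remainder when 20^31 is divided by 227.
123

Repeated squaring. Binary of 31 = 11111.
20^1 ≡ 20 (mod 227); 20^2 ≡ 173 (mod 227); 20^4 ≡ 192 (mod 227); 20^8 ≡ 90 (mod 227); 20^16 ≡ 155 (mod 227)
20^31 = 20^1 × 20^2 × 20^4 × 20^8 × 20^16 ≡ 123 (mod 227)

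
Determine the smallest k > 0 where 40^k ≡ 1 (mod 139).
138

139 is prime, so ord(40) divides φ(139) = 138.
Divisors of 138: 1, 2, 3, 6, 23, 46, 69, 138.
Repeated squaring: 40^1 ≡ 40, 40^2 ≡ 71, 40^4 ≡ 37, 40^8 ≡ 118, 40^16 ≡ 24, 40^32 ≡ 20, 40^64 ≡ 122, 40^128 ≡ 11 (mod 139).
Test 40^d mod 139 for each divisor d in increasing order:
40^1 ≡ 40
40^2 ≡ 71
40^3 = 40^2·40^1 ≡ 60
40^6 = 40^4·40^2 ≡ 125
40^23 = 40^16·40^4·40^2·40^1 ≡ 43
40^46 = 40^32·40^8·40^4·40^2 ≡ 42
40^69 = 40^64·40^4·40^1 ≡ 138
40^138 = 40^128·40^8·40^2 ≡ 1  ← first divisor giving 1
The order is 138.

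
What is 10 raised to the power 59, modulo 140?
40

Repeated squaring. Binary of 59 = 111011.
10^1 ≡ 10 (mod 140); 10^2 ≡ 100 (mod 140); 10^4 ≡ 60 (mod 140); 10^8 ≡ 100 (mod 140); 10^16 ≡ 60 (mod 140); 10^32 ≡ 100 (mod 140)
10^59 = 10^1 × 10^2 × 10^8 × 10^16 × 10^32 ≡ 40 (mod 140)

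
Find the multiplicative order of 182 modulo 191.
190

191 is prime, so ord(182) divides φ(191) = 190.
Divisors of 190: 1, 2, 5, 10, 19, 38, 95, 190.
Repeated squaring: 182^1 ≡ 182, 182^2 ≡ 81, 182^4 ≡ 67, 182^8 ≡ 96, 182^16 ≡ 48, 182^32 ≡ 12, 182^64 ≡ 144, 182^128 ≡ 108 (mod 191).
Test 182^d mod 191 for each divisor d in increasing order:
182^1 ≡ 182
182^2 ≡ 81
182^5 = 182^4·182^1 ≡ 161
182^10 = 182^8·182^2 ≡ 136
182^19 = 182^16·182^2·182^1 ≡ 152
182^38 = 182^32·182^4·182^2 ≡ 184
182^95 = 182^64·182^16·182^8·182^4·182^2·182^1 ≡ 190
182^190 = 182^128·182^32·182^16·182^8·182^4·182^2 ≡ 1  ← first divisor giving 1
The order is 190.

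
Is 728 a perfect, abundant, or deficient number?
abundant

Proper divisors of 728: sum = 1 + 2 + 4 + 7 + 8 + 13 + 14 + 26 + 28 + 52 + 56 + 91 + 104 + 182 + 364 = 952
Since 952 > 728, 728 is abundant.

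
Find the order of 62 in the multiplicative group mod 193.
48

193 is prime, so ord(62) divides φ(193) = 192.
Divisors of 192: 1, 2, 3, 4, 6, 8, 12, 16, 24, 32, 48, 64, 96, 192.
Repeated squaring: 62^1 ≡ 62, 62^2 ≡ 177, 62^4 ≡ 63, 62^8 ≡ 109, 62^16 ≡ 108, 62^32 ≡ 84, 62^64 ≡ 108, 62^128 ≡ 84 (mod 193).
Test 62^d mod 193 for each divisor d in increasing order:
62^1 ≡ 62
62^2 ≡ 177
62^3 = 62^2·62^1 ≡ 166
62^4 ≡ 63
62^6 = 62^4·62^2 ≡ 150
62^8 ≡ 109
62^12 = 62^8·62^4 ≡ 112
62^16 ≡ 108
62^24 = 62^16·62^8 ≡ 192
62^32 ≡ 84
62^48 = 62^32·62^16 ≡ 1  ← first divisor giving 1
The order is 48.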